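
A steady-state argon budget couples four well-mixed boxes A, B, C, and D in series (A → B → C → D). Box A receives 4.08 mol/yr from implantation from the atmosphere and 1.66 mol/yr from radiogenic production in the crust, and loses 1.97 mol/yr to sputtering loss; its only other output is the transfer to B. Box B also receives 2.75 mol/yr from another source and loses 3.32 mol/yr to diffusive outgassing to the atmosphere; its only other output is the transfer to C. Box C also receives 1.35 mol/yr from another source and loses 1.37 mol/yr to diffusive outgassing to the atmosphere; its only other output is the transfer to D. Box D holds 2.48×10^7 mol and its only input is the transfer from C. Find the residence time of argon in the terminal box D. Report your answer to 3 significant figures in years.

7.80×10^6 yr

Box A: F(A→B) = (4.08 + 1.66) − 1.97 = 3.7700 mol/yr.
Box B: F(B→C) = (3.7700 + 2.75) − 3.32 = 3.2000 mol/yr.
Box C: F(C→D) = (3.2000 + 1.35) − 1.37 = 3.1800 mol/yr.
Box D throughput = its input = 3.1800 mol/yr; τ = 2.48×10^7 / 3.1800 = 7.799×10^6 yr.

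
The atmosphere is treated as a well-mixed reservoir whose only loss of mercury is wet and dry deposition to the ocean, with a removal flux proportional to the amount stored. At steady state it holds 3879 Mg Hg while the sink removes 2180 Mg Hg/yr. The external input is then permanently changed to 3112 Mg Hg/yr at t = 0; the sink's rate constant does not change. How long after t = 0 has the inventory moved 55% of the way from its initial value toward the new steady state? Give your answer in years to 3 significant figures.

1.42 yr

τ = M₀/F₀ = 3879/2180 = 1.779 yr.
The remaining gap fraction is e^(−t/τ); 55% covered ⇒ e^(−t/τ) = 0.450.
t = −τ ln(0.450) = 1.779 × 0.7985 = 1.421 yr.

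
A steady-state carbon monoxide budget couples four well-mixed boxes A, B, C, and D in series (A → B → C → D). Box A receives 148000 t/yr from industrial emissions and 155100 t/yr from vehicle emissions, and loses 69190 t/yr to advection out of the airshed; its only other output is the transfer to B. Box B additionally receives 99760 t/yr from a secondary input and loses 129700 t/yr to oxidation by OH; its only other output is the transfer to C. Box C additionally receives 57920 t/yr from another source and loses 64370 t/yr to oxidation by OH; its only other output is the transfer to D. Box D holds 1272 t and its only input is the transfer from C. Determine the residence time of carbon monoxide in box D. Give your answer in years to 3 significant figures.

0.00644 yr

Box A: F(A→B) = (148000 + 155100) − 69190 = 233910 t/yr.
Box B: F(B→C) = (233910 + 99760) − 129700 = 203970 t/yr.
Box C: F(C→D) = (203970 + 57920) − 64370 = 197520 t/yr.
Box D throughput = its input = 197520 t/yr; τ = 1272 / 197520 = 0.006440 yr.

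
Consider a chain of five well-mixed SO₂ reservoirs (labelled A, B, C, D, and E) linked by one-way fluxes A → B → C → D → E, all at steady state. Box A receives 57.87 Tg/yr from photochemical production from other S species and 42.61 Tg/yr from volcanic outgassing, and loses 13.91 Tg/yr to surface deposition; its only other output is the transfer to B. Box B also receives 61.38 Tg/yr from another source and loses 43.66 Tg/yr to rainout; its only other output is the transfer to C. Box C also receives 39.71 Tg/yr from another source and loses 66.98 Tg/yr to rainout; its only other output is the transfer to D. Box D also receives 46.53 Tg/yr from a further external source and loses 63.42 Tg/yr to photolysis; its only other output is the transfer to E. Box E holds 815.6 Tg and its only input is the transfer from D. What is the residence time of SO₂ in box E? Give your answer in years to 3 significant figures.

13.6 yr

Box A: F(A→B) = (57.87 + 42.61) − 13.91 = 86.570 Tg/yr.
Box B: F(B→C) = (86.570 + 61.38) − 43.66 = 104.29 Tg/yr.
Box C: F(C→D) = (104.29 + 39.71) − 66.98 = 77.020 Tg/yr.
Box D: F(D→E) = (77.020 + 46.53) − 63.42 = 60.130 Tg/yr.
Box E throughput = its input = 60.130 Tg/yr; τ = 815.6 / 60.130 = 13.56 yr.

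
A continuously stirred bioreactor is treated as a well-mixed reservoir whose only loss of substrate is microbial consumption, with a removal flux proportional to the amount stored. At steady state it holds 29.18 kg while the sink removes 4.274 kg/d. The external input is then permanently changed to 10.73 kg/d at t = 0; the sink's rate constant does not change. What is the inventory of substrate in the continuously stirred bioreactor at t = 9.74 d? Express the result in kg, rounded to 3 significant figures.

62.7 kg

The sink rate constant is k = F₀/M₀ = 4.274/29.18 = 0.1465 d⁻¹.
Solving dM/dt = F₁ − kM with M(0) = M₀ gives M(t) = F₁/k + (M₀ − F₁/k)·e^(−kt).
F₁/k = 10.73/0.1465 = 73.257 kg; kt = 0.1465 × 9.74 = 1.427, e^(−kt) = 0.2401.
M(9.74) = 73.257 + (29.18 − 73.257) × 0.2401 = 73.257 − 10.58 = 62.673 kg.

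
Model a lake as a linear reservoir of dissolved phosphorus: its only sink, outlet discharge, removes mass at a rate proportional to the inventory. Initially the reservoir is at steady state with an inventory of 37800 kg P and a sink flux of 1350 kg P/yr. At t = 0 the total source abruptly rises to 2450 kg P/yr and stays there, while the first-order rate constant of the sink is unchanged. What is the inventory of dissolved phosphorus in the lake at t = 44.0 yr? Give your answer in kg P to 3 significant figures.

62200 kg P

τ = M₀/F₀ = 37800/1350 = 28.00 yr; rate constant k = 1/τ.
New steady state M_∞ = F₁/k = F₁·τ = 2450 × 28.00 = 68600 kg P.
M(t) = M_∞ + (M₀ − M_∞)·e^(−t/τ); t/τ = 44.0/28.00 = 1.571, so e^(−t/τ) = 0.2077.
M(t) = 68600 − 30800 × 0.2077 = 62201 kg P.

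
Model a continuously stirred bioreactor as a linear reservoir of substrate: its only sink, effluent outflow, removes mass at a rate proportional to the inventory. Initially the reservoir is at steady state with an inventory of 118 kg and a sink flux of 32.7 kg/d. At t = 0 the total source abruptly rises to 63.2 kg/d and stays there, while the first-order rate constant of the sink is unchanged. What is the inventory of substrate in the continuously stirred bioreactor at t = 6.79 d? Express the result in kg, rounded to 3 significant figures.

Residence time τ = M₀/F₀ = 3.609 d. The eventual steady state is M_∞ = M₀·(F₁/F₀) = 118 × 63.2/32.7 = 228.06 kg.
The anomaly ΔM(t) = M(t) − M_∞ decays as ΔM₀·e^(−t/τ) with ΔM₀ = 118 − 228.06 = −110.1 kg.
At t = 6.79 d, e^(−t/τ) = e^(−1.882) = 0.1523, so ΔM = −16.77 kg and M = 228.06 − 16.77 = 211.29 kg.

211 kg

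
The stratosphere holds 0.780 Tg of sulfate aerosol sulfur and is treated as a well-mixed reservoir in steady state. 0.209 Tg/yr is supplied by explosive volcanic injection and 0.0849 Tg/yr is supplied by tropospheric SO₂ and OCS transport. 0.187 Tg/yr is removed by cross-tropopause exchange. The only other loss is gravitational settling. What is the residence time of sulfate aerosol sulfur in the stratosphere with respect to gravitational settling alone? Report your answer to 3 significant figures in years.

7.30 yr

At steady state ΣF_in = ΣF_out.
ΣF_in = 0.209 + 0.0849 = 0.29390 Tg/yr.
Gravitational settling flux = ΣF_in − (0.187) = 0.29390 − 0.1870 = 0.1069 Tg/yr.
τ = M / F = 0.780 / 0.1069 = 7.297 yr.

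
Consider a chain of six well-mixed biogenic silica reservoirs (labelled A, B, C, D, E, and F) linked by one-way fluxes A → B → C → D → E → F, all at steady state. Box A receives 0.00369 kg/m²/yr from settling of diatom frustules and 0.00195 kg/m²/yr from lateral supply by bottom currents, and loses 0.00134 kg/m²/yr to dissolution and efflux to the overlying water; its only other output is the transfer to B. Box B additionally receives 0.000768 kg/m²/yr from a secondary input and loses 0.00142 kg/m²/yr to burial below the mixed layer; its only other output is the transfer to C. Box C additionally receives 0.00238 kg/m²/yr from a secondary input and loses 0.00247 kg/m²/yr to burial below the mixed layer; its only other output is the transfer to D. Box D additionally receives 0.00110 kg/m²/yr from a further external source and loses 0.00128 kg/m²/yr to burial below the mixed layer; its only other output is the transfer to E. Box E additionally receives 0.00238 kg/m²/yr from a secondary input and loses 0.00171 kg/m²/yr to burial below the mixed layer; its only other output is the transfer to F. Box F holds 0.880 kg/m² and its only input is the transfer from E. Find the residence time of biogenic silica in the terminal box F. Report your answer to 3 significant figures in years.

217 yr

Box A: F(A→B) = (0.00369 + 0.00195) − 0.00134 = 0.0043000 kg/m²/yr.
Box B: F(B→C) = (0.0043000 + 0.000768) − 0.00142 = 0.0036480 kg/m²/yr.
Box C: F(C→D) = (0.0036480 + 0.00238) − 0.00247 = 0.0035580 kg/m²/yr.
Box D: F(D→E) = (0.0035580 + 0.00110) − 0.00128 = 0.0033780 kg/m²/yr.
Box E: F(E→F) = (0.0033780 + 0.00238) − 0.00171 = 0.0040480 kg/m²/yr.
Box F throughput = its input = 0.0040480 kg/m²/yr; τ = 0.880 / 0.0040480 = 217.4 yr.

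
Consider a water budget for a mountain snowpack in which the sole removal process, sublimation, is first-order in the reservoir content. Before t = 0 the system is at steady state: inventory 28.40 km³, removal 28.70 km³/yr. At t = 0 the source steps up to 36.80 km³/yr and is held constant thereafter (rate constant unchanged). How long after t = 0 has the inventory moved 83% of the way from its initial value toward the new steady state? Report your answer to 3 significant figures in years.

τ = M₀/F₀ = 28.40/28.70 = 0.9895 yr.
The remaining gap fraction is e^(−t/τ); 83% covered ⇒ e^(−t/τ) = 0.170.
t = −τ ln(0.170) = 0.9895 × 1.772 = 1.753 yr.

1.75 yr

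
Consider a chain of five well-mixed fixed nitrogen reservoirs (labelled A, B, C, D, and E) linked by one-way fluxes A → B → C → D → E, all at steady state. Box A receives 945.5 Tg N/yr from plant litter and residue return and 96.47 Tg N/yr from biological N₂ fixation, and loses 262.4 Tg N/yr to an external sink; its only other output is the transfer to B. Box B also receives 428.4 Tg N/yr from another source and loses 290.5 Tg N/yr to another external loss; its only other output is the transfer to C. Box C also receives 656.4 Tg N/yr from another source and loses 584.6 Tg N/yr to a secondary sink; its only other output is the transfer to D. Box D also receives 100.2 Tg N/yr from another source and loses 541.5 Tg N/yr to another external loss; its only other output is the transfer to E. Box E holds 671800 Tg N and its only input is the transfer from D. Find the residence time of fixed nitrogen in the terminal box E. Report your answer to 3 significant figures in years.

Box A: F(A→B) = (945.5 + 96.47) − 262.4 = 779.57 Tg N/yr.
Box B: F(B→C) = (779.57 + 428.4) − 290.5 = 917.47 Tg N/yr.
Box C: F(C→D) = (917.47 + 656.4) − 584.6 = 989.27 Tg N/yr.
Box D: F(D→E) = (989.27 + 100.2) − 541.5 = 547.97 Tg N/yr.
Box E throughput = its input = 547.97 Tg N/yr; τ = 671800 / 547.97 = 1226 yr.

1230 yr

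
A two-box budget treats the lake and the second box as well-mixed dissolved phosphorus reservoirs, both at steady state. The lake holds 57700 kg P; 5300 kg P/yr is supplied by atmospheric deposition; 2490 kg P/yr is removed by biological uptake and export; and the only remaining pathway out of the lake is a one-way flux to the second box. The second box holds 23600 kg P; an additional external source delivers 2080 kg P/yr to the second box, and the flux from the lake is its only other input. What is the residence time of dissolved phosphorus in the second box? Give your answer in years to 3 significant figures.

Balance the lake: ΣF_in = 5300.0 kg P/yr.
Flux to the second box = ΣF_in − (2490) = 2810.0 kg P/yr.
Total input to the second box = 2810.0 + 2080 = 4890.0 kg P/yr; at steady state this equals its total output.
τ = M / F = 23600 / 4890.0 = 4.826 yr.

4.83 yr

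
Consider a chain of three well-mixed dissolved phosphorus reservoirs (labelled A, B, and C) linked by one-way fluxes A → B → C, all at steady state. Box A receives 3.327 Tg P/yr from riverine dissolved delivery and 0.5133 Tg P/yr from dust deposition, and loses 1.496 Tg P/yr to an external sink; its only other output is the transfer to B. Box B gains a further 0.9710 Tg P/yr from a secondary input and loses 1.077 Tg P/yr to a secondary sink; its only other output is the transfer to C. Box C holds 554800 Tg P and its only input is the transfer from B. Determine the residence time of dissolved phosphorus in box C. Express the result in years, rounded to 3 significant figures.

248000 yr

Box A: F(A→B) = (3.327 + 0.5133) − 1.496 = 2.3443 Tg P/yr.
Box B: F(B→C) = (2.3443 + 0.9710) − 1.077 = 2.2383 Tg P/yr.
Box C throughput = its input = 2.2383 Tg P/yr; τ = 554800 / 2.2383 = 247900 yr.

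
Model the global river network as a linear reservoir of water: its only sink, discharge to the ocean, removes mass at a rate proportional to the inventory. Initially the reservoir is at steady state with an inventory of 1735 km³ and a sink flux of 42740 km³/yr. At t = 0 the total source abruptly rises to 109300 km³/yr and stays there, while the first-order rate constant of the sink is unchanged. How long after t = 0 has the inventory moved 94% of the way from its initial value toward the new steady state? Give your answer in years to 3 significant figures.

0.114 yr

τ = M₀/F₀ = 1735/42740 = 0.04059 yr.
The remaining gap fraction is e^(−t/τ); 94% covered ⇒ e^(−t/τ) = 0.0600.
t = −τ ln(0.0600) = 0.04059 × 2.813 = 0.1142 yr.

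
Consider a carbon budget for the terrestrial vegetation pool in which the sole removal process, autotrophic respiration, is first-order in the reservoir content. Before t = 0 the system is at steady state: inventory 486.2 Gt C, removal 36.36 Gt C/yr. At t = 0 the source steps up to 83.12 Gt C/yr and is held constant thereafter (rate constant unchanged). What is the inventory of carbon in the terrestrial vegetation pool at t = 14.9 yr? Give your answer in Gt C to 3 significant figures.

906 Gt C

The sink rate constant is k = F₀/M₀ = 36.36/486.2 = 0.07478 yr⁻¹.
Solving dM/dt = F₁ − kM with M(0) = M₀ gives M(t) = F₁/k + (M₀ − F₁/k)·e^(−kt).
F₁/k = 83.12/0.07478 = 1111.5 Gt C; kt = 0.07478 × 14.9 = 1.114, e^(−kt) = 0.3282.
M(14.9) = 1111.5 + (486.2 − 1111.5) × 0.3282 = 1111.5 − 205.2 = 906.29 Gt C.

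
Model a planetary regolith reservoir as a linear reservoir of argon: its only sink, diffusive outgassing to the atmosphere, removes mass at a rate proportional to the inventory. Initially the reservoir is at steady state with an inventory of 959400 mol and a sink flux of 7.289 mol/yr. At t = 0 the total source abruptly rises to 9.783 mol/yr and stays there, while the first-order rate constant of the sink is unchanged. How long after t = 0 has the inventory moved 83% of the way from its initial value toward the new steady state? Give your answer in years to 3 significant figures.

233000 yr

τ = M₀/F₀ = 959400/7.289 = 131600 yr.
The remaining gap fraction is e^(−t/τ); 83% covered ⇒ e^(−t/τ) = 0.170.
t = −τ ln(0.170) = 131600 × 1.772 = 233200 yr.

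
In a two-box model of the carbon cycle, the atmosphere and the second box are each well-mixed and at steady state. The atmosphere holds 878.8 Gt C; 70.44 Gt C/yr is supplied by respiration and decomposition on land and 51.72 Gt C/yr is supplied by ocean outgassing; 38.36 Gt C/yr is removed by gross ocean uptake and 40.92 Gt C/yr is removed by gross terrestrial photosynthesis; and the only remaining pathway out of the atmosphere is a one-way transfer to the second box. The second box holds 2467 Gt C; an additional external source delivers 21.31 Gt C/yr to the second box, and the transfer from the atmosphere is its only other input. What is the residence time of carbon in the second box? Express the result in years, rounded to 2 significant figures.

Balance the atmosphere: ΣF_in = 70.44 + 51.72 = 122.16 Gt C/yr.
Transfer to the second box = ΣF_in − (38.36 + 40.92) = 42.880 Gt C/yr.
Total input to the second box = 42.880 + 21.31 = 64.190 Gt C/yr; at steady state this equals its total output.
τ = M / F = 2467 / 64.190 = 38.43 yr.

38 yr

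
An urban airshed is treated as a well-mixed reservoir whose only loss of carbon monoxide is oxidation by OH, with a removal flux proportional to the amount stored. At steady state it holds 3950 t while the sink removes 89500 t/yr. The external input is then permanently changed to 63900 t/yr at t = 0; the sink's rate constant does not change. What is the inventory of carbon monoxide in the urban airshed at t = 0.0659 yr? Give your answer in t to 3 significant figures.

τ = M₀/F₀ = 3950/89500 = 0.04413 yr; rate constant k = 1/τ.
New steady state M_∞ = F₁/k = F₁·τ = 63900 × 0.04413 = 2820.2 t.
M(t) = M_∞ + (M₀ − M_∞)·e^(−t/τ); t/τ = 0.0659/0.04413 = 1.493, so e^(−t/τ) = 0.2247.
M(t) = 2820.2 + 1130 × 0.2247 = 3074.0 t.

3070 t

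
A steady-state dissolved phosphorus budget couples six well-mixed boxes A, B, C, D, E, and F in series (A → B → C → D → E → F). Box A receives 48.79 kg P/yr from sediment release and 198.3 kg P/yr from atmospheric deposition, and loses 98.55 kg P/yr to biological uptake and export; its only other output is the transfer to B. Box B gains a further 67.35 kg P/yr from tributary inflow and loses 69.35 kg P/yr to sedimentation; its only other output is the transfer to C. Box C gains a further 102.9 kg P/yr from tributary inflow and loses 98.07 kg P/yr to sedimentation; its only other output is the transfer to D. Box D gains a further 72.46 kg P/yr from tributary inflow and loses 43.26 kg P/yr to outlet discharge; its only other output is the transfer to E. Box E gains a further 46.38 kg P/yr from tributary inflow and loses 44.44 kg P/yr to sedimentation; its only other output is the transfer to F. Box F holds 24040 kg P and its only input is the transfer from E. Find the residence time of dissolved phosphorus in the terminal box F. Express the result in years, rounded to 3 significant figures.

132 yr

Box A: F(A→B) = (48.79 + 198.3) − 98.55 = 148.54 kg P/yr.
Box B: F(B→C) = (148.54 + 67.35) − 69.35 = 146.54 kg P/yr.
Box C: F(C→D) = (146.54 + 102.9) − 98.07 = 151.37 kg P/yr.
Box D: F(D→E) = (151.37 + 72.46) − 43.26 = 180.57 kg P/yr.
Box E: F(E→F) = (180.57 + 46.38) − 44.44 = 182.51 kg P/yr.
Box F throughput = its input = 182.51 kg P/yr; τ = 24040 / 182.51 = 131.7 yr.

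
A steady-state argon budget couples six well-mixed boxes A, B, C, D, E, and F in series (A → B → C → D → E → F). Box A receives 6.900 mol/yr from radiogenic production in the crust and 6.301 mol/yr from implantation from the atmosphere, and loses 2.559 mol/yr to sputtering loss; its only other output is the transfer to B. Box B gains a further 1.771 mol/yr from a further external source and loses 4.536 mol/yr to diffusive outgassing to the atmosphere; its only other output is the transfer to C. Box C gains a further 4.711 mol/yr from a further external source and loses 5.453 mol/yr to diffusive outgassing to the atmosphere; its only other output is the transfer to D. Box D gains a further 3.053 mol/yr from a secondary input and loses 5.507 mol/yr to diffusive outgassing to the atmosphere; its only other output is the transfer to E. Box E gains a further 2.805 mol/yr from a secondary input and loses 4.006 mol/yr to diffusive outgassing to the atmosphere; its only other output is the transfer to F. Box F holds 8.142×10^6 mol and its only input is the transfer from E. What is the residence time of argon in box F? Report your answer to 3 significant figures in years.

Box A: F(A→B) = (6.900 + 6.301) − 2.559 = 10.642 mol/yr.
Box B: F(B→C) = (10.642 + 1.771) − 4.536 = 7.8770 mol/yr.
Box C: F(C→D) = (7.8770 + 4.711) − 5.453 = 7.1350 mol/yr.
Box D: F(D→E) = (7.1350 + 3.053) − 5.507 = 4.6810 mol/yr.
Box E: F(E→F) = (4.6810 + 2.805) − 4.006 = 3.4800 mol/yr.
Box F throughput = its input = 3.4800 mol/yr; τ = 8.142×10^6 / 3.4800 = 2.340×10^6 yr.

2.34×10^6 yr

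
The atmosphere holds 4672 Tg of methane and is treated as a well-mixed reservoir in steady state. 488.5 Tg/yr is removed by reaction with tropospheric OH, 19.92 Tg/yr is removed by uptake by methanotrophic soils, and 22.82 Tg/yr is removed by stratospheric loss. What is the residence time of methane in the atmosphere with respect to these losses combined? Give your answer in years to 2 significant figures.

Total removal = 488.5 + 19.92 + 22.82 = 531.24 Tg/yr.
τ = M / ΣF_out = 4672 / 531.24 = 8.795 yr.

8.8 yr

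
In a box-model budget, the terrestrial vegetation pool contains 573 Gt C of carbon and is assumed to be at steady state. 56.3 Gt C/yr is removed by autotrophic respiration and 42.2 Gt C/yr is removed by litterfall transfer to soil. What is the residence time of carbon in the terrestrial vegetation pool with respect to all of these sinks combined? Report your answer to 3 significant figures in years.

5.82 yr

Total removal flux = 56.3 + 42.2 = 98.500 Gt C/yr.
τ = M / ΣF_out = 573 / 98.500 = 5.817 yr.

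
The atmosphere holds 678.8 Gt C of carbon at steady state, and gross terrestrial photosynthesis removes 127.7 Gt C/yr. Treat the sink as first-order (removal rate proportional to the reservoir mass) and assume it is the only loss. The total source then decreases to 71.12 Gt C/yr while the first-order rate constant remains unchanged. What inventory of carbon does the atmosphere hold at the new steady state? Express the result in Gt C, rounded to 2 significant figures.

Rate constant k = F/M = 127.7 / 678.8 = 0.1881 yr⁻¹.
At the new steady state, source = k·M_new ⇒ M_new = 71.12 / 0.1881 = 378.0 Gt C.
(Equivalently M_new = M × F_new/F_old = 678.8 × 71.12/127.7.)

380 Gt C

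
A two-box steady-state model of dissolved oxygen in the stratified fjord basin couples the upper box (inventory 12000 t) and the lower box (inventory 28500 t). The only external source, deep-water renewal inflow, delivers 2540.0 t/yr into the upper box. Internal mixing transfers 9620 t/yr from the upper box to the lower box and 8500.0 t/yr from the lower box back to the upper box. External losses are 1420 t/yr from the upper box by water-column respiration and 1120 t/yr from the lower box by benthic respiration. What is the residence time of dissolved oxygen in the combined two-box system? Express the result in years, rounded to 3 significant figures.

For the system as a whole, the A↔B exchange is internal and contributes nothing to the throughput; only the external sinks remove mass.
M_total = 12000 + 28500 = 40500 t.
ΣF_external_out = 1420 + 1120 = 2540.0 t/yr.
τ = M_total / ΣF_ext = 40500 / 2540.0 = 15.94 yr.

15.9 yr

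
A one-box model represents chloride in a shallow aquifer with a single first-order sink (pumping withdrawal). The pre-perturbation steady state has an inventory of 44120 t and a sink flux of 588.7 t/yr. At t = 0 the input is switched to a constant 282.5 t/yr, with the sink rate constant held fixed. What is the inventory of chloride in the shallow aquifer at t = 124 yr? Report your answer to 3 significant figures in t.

25600 t

τ = M₀/F₀ = 44120/588.7 = 74.94 yr; rate constant k = 1/τ.
New steady state M_∞ = F₁/k = F₁·τ = 282.5 × 74.94 = 21172 t.
M(t) = M_∞ + (M₀ − M_∞)·e^(−t/τ); t/τ = 124/74.94 = 1.655, so e^(−t/τ) = 0.1912.
M(t) = 21172 + 22950 × 0.1912 = 25559 t.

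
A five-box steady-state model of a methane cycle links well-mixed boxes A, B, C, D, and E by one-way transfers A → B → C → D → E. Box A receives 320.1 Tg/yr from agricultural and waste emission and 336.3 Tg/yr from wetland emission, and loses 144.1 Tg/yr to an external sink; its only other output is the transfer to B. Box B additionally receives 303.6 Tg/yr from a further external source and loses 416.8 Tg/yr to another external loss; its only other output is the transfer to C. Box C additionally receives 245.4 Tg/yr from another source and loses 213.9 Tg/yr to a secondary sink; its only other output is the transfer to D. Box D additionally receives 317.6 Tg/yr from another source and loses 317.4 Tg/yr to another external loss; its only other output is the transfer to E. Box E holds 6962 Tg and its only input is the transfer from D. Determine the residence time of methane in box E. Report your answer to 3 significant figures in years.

16.2 yr

Box A: F(A→B) = (320.1 + 336.3) − 144.1 = 512.30 Tg/yr.
Box B: F(B→C) = (512.30 + 303.6) − 416.8 = 399.10 Tg/yr.
Box C: F(C→D) = (399.10 + 245.4) − 213.9 = 430.60 Tg/yr.
Box D: F(D→E) = (430.60 + 317.6) − 317.4 = 430.80 Tg/yr.
Box E throughput = its input = 430.80 Tg/yr; τ = 6962 / 430.80 = 16.16 yr.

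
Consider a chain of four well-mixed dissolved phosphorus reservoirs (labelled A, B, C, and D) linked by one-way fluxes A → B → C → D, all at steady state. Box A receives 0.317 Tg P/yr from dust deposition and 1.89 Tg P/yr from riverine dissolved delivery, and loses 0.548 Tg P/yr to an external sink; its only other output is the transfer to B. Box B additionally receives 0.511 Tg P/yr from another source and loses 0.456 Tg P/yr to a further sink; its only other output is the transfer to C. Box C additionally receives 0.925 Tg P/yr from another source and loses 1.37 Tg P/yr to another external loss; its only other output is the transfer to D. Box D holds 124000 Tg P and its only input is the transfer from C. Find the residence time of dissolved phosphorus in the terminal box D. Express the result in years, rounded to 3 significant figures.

97700 yr

Box A: F(A→B) = (0.317 + 1.89) − 0.548 = 1.6590 Tg P/yr.
Box B: F(B→C) = (1.6590 + 0.511) − 0.456 = 1.7140 Tg P/yr.
Box C: F(C→D) = (1.7140 + 0.925) − 1.37 = 1.2690 Tg P/yr.
Box D throughput = its input = 1.2690 Tg P/yr; τ = 124000 / 1.2690 = 97710 yr.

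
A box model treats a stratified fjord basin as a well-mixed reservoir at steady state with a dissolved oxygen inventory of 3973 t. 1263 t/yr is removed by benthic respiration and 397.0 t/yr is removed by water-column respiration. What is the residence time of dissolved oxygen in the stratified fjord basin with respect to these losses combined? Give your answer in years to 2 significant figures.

2.4 yr

Total removal = 1263 + 397.0 = 1660.0 t/yr.
τ = M / ΣF_out = 3973 / 1660.0 = 2.393 yr.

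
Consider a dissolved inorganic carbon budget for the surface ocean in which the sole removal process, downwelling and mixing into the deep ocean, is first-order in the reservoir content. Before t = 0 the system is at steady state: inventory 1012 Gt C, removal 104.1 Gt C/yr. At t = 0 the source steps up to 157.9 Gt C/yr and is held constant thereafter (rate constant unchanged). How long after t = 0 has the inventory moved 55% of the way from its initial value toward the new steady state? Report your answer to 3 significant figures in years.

7.76 yr

τ = M₀/F₀ = 1012/104.1 = 9.721 yr.
The remaining gap fraction is e^(−t/τ); 55% covered ⇒ e^(−t/τ) = 0.450.
t = −τ ln(0.450) = 9.721 × 0.7985 = 7.763 yr.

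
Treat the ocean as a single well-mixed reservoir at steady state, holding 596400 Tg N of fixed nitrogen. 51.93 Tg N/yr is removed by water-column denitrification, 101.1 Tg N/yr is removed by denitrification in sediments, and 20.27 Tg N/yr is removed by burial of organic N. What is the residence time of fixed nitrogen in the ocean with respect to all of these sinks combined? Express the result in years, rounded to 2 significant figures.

3400 yr

Total removal flux = 51.93 + 101.1 + 20.27 = 173.30 Tg N/yr.
τ = M / ΣF_out = 596400 / 173.30 = 3441 yr.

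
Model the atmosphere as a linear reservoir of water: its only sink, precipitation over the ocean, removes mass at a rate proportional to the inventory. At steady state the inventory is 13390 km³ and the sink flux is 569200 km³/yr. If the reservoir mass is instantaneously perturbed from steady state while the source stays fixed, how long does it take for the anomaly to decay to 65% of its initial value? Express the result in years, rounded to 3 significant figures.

0.0101 yr

For a linear reservoir the anomaly decays as exp(−t/τ) with τ = M/F = 13390/569200 = 0.02352 yr.
exp(−t/τ) = 0.65 ⇒ t = −τ ln(0.65) = 0.02352 × 0.4308 = 0.01013 yr.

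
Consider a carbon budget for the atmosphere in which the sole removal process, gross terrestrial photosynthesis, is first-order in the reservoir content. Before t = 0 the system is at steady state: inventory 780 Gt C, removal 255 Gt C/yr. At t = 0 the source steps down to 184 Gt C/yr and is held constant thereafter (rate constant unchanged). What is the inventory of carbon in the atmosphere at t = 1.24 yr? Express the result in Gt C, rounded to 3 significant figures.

708 Gt C

Residence time τ = M₀/F₀ = 3.059 yr. The eventual steady state is M_∞ = M₀·(F₁/F₀) = 780 × 184/255 = 562.82 Gt C.
The anomaly ΔM(t) = M(t) − M_∞ decays as ΔM₀·e^(−t/τ) with ΔM₀ = 780 − 562.82 = 217.2 Gt C.
At t = 1.24 yr, e^(−t/τ) = e^(−0.4054) = 0.6667, so ΔM = 144.8 Gt C and M = 562.82 + 144.8 = 707.62 Gt C.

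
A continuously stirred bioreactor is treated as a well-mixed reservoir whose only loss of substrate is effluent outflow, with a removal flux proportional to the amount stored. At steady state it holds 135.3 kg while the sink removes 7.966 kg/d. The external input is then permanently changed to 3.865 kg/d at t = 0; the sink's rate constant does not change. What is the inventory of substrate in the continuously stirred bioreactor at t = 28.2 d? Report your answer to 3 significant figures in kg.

The sink rate constant is k = F₀/M₀ = 7.966/135.3 = 0.05888 d⁻¹.
Solving dM/dt = F₁ − kM with M(0) = M₀ gives M(t) = F₁/k + (M₀ − F₁/k)·e^(−kt).
F₁/k = 3.865/0.05888 = 65.646 kg; kt = 0.05888 × 28.2 = 1.660, e^(−kt) = 0.1901.
M(28.2) = 65.646 + (135.3 − 65.646) × 0.1901 = 65.646 + 13.24 = 78.886 kg.

78.9 kg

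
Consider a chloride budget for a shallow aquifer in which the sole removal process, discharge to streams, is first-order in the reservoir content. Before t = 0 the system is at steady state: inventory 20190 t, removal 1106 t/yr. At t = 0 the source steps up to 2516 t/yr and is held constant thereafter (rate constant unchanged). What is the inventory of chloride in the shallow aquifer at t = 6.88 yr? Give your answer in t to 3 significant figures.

28300 t

τ = M₀/F₀ = 20190/1106 = 18.25 yr; rate constant k = 1/τ.
New steady state M_∞ = F₁/k = F₁·τ = 2516 × 18.25 = 45930 t.
M(t) = M_∞ + (M₀ − M_∞)·e^(−t/τ); t/τ = 6.88/18.25 = 0.3769, so e^(−t/τ) = 0.6860.
M(t) = 45930 − 25740 × 0.6860 = 28272 t.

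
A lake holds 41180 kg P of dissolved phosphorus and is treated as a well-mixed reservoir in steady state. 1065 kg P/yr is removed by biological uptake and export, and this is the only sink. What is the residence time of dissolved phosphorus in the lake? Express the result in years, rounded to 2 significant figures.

39 yr

τ = M / F = 41180 / 1065 = 38.67 yr.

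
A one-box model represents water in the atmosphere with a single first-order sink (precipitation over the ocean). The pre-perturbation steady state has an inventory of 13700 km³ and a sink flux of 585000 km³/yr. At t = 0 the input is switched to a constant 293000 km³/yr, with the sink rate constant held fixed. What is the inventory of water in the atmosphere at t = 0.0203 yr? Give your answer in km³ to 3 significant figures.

τ = M₀/F₀ = 13700/585000 = 0.02342 yr; rate constant k = 1/τ.
New steady state M_∞ = F₁/k = F₁·τ = 293000 × 0.02342 = 6861.7 km³.
M(t) = M_∞ + (M₀ − M_∞)·e^(−t/τ); t/τ = 0.0203/0.02342 = 0.8668, so e^(−t/τ) = 0.4203.
M(t) = 6861.7 + 6838 × 0.4203 = 9735.7 km³.

9740 km³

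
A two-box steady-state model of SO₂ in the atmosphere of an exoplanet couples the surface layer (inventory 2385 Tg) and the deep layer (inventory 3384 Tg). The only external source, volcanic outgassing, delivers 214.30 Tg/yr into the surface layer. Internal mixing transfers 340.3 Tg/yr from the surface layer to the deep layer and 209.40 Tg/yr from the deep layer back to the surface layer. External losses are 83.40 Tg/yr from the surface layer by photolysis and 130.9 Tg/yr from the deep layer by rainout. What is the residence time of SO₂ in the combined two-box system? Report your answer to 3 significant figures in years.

26.9 yr

Treat the two boxes together as one reservoir: the mixing fluxes between them are internal recycling, so τ = ΣM / Σ(external losses).
M_total = 2385 + 3384 = 5769.0 Tg.
ΣF_external_out = 83.40 + 130.9 = 214.30 Tg/yr.
τ = M_total / ΣF_ext = 5769.0 / 214.30 = 26.92 yr.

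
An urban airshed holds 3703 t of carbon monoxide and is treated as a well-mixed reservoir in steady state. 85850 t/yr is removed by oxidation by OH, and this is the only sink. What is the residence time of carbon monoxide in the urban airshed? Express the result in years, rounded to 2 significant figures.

τ = M / F = 3703 / 85850 = 0.04313 yr.

0.043 yr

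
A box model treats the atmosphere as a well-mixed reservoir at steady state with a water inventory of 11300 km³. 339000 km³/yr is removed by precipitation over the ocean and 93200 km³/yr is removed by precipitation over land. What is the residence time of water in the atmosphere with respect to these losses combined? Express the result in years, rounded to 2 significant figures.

Total removal = 339000 + 93200 = 432200 km³/yr.
τ = M / ΣF_out = 11300 / 432200 = 0.02615 yr.

0.026 yr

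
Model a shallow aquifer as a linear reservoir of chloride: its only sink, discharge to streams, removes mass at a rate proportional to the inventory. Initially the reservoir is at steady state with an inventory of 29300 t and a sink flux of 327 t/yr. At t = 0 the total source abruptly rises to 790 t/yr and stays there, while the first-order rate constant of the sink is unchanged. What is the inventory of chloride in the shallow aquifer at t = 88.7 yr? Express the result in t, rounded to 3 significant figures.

55400 t

τ = M₀/F₀ = 29300/327 = 89.60 yr; rate constant k = 1/τ.
New steady state M_∞ = F₁/k = F₁·τ = 790 × 89.60 = 70786 t.
M(t) = M_∞ + (M₀ − M_∞)·e^(−t/τ); t/τ = 88.7/89.60 = 0.9899, so e^(−t/τ) = 0.3716.
M(t) = 70786 − 41490 × 0.3716 = 55370 t.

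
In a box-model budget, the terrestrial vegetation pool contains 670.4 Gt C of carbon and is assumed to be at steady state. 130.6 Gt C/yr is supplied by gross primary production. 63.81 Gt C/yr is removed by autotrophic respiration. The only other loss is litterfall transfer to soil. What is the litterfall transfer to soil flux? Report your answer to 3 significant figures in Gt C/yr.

66.8 Gt C/yr

At steady state ΣF_in = ΣF_out.
ΣF_in = 130.60 Gt C/yr.
Litterfall transfer to soil flux = ΣF_in − (63.81) = 130.60 − 63.81 = 66.79 Gt C/yr.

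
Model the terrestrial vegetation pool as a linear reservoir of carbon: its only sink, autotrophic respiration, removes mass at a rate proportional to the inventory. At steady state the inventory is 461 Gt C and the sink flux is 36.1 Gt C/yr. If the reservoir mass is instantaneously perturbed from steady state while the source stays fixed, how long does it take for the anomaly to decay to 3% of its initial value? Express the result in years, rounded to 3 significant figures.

44.8 yr

For a linear reservoir the anomaly decays as exp(−t/τ) with τ = M/F = 461/36.1 = 12.77 yr.
exp(−t/τ) = 0.03 ⇒ t = −τ ln(0.03) = 12.77 × 3.507 = 44.78 yr.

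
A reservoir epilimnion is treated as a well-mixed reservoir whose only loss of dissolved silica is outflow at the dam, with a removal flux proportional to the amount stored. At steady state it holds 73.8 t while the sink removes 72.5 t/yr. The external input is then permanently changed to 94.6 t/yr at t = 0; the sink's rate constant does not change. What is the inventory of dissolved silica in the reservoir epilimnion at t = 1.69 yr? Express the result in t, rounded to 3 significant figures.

The sink rate constant is k = F₀/M₀ = 72.5/73.8 = 0.9824 yr⁻¹.
Solving dM/dt = F₁ − kM with M(0) = M₀ gives M(t) = F₁/k + (M₀ − F₁/k)·e^(−kt).
F₁/k = 94.6/0.9824 = 96.296 t; kt = 0.9824 × 1.69 = 1.660, e^(−kt) = 0.1901.
M(1.69) = 96.296 + (73.8 − 96.296) × 0.1901 = 96.296 − 4.276 = 92.020 t.

92.0 t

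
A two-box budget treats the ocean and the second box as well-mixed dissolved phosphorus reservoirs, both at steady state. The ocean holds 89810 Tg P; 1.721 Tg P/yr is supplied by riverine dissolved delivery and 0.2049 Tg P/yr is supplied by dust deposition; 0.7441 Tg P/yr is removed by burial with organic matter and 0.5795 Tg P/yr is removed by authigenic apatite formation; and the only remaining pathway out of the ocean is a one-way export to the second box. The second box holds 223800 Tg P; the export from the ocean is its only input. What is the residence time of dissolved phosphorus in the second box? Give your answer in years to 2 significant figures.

370000 yr

Balance the ocean: ΣF_in = 1.721 + 0.2049 = 1.9259 Tg P/yr.
Export to the second box = ΣF_in − (0.7441 + 0.5795) = 0.60230 Tg P/yr.
At steady state the output of the second box equals its input, 0.60230 Tg P/yr.
τ = M / F = 223800 / 0.60230 = 371600 yr.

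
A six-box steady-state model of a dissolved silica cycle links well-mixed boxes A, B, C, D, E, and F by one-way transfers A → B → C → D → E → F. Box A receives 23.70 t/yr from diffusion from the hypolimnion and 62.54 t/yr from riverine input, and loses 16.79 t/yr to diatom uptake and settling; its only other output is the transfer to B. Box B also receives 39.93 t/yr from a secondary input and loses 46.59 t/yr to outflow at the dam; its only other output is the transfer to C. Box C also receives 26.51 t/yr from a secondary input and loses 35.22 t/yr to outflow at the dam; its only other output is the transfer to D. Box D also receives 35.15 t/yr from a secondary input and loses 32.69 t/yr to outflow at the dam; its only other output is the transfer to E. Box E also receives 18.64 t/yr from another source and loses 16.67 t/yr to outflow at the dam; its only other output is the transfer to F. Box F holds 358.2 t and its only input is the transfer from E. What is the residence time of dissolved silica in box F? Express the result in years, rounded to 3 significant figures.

Box A: F(A→B) = (23.70 + 62.54) − 16.79 = 69.450 t/yr.
Box B: F(B→C) = (69.450 + 39.93) − 46.59 = 62.790 t/yr.
Box C: F(C→D) = (62.790 + 26.51) − 35.22 = 54.080 t/yr.
Box D: F(D→E) = (54.080 + 35.15) − 32.69 = 56.540 t/yr.
Box E: F(E→F) = (56.540 + 18.64) − 16.67 = 58.510 t/yr.
Box F throughput = its input = 58.510 t/yr; τ = 358.2 / 58.510 = 6.122 yr.

6.12 yr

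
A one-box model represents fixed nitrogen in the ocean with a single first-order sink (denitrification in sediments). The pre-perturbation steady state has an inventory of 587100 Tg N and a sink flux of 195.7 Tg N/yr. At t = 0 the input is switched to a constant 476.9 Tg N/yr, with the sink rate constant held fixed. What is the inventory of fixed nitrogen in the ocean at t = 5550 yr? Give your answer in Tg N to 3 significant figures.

1.30×10^6 Tg N

τ = M₀/F₀ = 587100/195.7 = 3000 yr; rate constant k = 1/τ.
New steady state M_∞ = F₁/k = F₁·τ = 476.9 × 3000 = 1.4307×10^6 Tg N.
M(t) = M_∞ + (M₀ − M_∞)·e^(−t/τ); t/τ = 5550/3000 = 1.850, so e^(−t/τ) = 0.1572.
M(t) = 1.4307×10^6 − 843600 × 0.1572 = 1.2981×10^6 Tg N.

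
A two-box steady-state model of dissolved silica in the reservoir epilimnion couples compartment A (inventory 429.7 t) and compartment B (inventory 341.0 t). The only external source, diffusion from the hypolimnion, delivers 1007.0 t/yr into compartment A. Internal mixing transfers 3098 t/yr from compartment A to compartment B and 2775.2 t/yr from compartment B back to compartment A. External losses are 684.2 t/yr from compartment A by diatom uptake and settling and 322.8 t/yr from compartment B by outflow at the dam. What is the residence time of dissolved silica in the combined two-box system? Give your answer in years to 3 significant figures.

0.765 yr

Residence time in the combined system uses the total inventory and the total *external* removal — internal exchanges between the two boxes cancel.
M_total = 429.7 + 341.0 = 770.70 t.
ΣF_external_out = 684.2 + 322.8 = 1007.0 t/yr.
τ = M_total / ΣF_ext = 770.70 / 1007.0 = 0.7653 yr.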